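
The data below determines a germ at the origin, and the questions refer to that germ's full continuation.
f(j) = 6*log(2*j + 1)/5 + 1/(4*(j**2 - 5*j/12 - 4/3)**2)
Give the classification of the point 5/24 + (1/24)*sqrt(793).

The denominator factor j**2 - 5*j/12 - 4/3 vanishes at 5/24 + (1/24)*sqrt(793) and appears to the power 2; the numerator there equals 1/4, nonzero, and no other factor vanishes.
The branch terms are analytic at this point.
Hence a pole whose order is the multiplicity, 2.

The point is a pole of order 2.


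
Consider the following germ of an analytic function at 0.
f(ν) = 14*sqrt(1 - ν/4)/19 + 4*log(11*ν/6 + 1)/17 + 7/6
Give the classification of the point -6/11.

The point is a logarithmic branch point.

The term (4/17)*log(1 - ν/(-6/11)) has argument 1 - -6/11/(-6/11) = 0 at -6/11: a logarithmic (infinitely-sheeted) branch point; the remaining terms are analytic or single-valued there.


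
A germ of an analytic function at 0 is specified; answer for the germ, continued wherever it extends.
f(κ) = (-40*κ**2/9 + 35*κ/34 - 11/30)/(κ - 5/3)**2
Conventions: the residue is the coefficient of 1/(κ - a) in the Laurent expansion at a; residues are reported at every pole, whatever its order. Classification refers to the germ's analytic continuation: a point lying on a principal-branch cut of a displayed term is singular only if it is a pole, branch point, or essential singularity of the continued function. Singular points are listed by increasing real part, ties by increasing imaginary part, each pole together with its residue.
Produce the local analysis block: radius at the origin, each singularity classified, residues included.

Denominator factor (κ - 5/3)^2: pole of order 2 at 5/3, modulus 5/3.
The radius of convergence is the smallest modulus among the singular points: 5/3.
At the order-2 pole 5/3 set g(κ) = (κ - (5/3))^2*f(κ) = -40*κ**2/9 + 35*κ/34 - 11/30.
Order-2 pole: residue = g'(a); g'(5/3) = -12655/918, so the residue is -12655/918.

Radius of convergence at 0: 5/3.
At 5/3: a pole of order 2; residue -12655/918.


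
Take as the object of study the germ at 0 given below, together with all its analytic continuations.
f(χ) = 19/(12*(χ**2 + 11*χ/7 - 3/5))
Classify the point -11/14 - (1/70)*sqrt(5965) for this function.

The denominator factor χ**2 + 11*χ/7 - 3/5 vanishes at -11/14 - (1/70)*sqrt(5965) and appears to the power 1; the numerator there equals 19/12, nonzero, and no other factor vanishes.
Hence a pole whose order is the multiplicity, 1.

The point is a pole of order 1.


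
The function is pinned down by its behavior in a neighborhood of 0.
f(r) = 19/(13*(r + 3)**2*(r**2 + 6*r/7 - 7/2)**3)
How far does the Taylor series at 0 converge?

The radius of convergence is -3/7 + (19/14)*sqrt(2).

Denominator factor (r + 3)^2: pole of order 2 at -3, modulus 3.
Denominator factor (r**2 + 6*r/7 - 7/2)^3: discriminant 722/49, real irrational roots -3/7 + (19/14)*sqrt(2) and -3/7 - (19/14)*sqrt(2); poles of order 3, moduli -3/7 + (19/14)*sqrt(2) and 3/7 + (19/14)*sqrt(2).
The radius of convergence is the smallest modulus among the singular points: -3/7 + (19/14)*sqrt(2).


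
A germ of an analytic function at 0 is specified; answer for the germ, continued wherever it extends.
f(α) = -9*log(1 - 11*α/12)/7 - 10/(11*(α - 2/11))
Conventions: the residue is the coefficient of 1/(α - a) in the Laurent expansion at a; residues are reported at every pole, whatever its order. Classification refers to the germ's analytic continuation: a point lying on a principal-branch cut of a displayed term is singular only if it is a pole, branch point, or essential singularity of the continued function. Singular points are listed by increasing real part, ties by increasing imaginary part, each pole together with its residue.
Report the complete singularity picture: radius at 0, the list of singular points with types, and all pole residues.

Denominator factor (α - 2/11): pole of order 1 at 2/11, modulus 2/11.
Branch term (-9/7)*log(1 - α/(12/11)): its argument vanishes at α = 12/11, a logarithmic branch point, modulus 12/11.
The radius of convergence is the smallest modulus among the singular points: 2/11.
The branch term is analytic at 2/11 and contributes nothing to the residue; only the rational part matters.
At the order-1 pole 2/11 set g(α) = (α - (2/11))*(rational part) = -10/11.
Simple pole: residue = g(a) at a = 2/11, which is -10/11.
List the singular points by increasing real part (a conjugate pair: the negative imaginary part first).

Radius of convergence at 0: 2/11.
At 2/11: a pole of order 1; residue -10/11.
At 12/11: a logarithmic branch point.


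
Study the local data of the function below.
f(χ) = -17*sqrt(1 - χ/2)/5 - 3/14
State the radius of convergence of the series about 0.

Branch term (-17/5)*sqrt(1 - χ/(2)): its argument vanishes at χ = 2, a square-root branch point, modulus 2.
The radius of convergence is the smallest modulus among the singular points: 2.

The radius of convergence is 2.


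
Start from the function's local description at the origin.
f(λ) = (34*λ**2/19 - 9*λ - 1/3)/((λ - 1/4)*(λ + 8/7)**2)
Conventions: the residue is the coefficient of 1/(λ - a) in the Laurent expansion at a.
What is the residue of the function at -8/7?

At the order-2 pole -8/7 set g(λ) = (λ - (-8/7))^2*f(λ) = (34*λ**2/19 - 9*λ - 1/3)/(λ - 1/4).
Order-2 pole: residue = g'(a); g'(-8/7) = 265588/86697, so the residue is 265588/86697.

The residue is 265588/86697.


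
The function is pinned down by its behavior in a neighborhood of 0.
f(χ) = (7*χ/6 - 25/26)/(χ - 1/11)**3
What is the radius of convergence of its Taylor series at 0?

Denominator factor (χ - 1/11)^3: pole of order 3 at 1/11, modulus 1/11.
The radius of convergence is the smallest modulus among the singular points: 1/11.

The radius of convergence is 1/11.


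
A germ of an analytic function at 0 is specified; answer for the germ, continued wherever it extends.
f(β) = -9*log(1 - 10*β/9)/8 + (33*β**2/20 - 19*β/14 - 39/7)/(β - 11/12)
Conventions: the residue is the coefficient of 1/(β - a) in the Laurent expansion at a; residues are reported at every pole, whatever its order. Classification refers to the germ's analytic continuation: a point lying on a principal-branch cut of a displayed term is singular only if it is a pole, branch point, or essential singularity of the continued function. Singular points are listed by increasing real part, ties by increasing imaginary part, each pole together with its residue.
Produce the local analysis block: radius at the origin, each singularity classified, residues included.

Denominator factor (β - 11/12): pole of order 1 at 11/12, modulus 11/12.
Branch term (-9/8)*log(1 - β/(9/10)): its argument vanishes at β = 9/10, a logarithmic branch point, modulus 9/10.
The radius of convergence is the smallest modulus among the singular points: 9/10.
The branch term is analytic at 11/12 and contributes nothing to the residue; only the rational part matters.
At the order-1 pole 11/12 set g(β) = (β - (11/12))*(rational part) = 33*β**2/20 - 19*β/14 - 39/7.
Simple pole: residue = g(a) at a = 11/12, which is -12161/2240.
List the singular points by increasing real part (a conjugate pair: the negative imaginary part first).

Radius of convergence at 0: 9/10.
At 9/10: a logarithmic branch point.
At 11/12: a pole of order 1; residue -12161/2240.


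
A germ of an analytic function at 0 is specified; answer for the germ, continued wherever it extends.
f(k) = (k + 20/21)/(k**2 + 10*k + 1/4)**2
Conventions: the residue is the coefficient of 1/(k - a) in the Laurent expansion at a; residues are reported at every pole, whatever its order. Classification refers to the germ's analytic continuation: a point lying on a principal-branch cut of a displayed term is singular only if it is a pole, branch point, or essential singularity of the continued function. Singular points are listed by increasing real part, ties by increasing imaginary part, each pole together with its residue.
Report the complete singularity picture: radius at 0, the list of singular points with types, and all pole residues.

Denominator factor (k**2 + 10*k + 1/4)^2: discriminant 99, real irrational roots -5 + (3/2)*sqrt(11) and -5 - (3/2)*sqrt(11); poles of order 2, moduli 5 - (3/2)*sqrt(11) and 5 + (3/2)*sqrt(11).
The radius of convergence is the smallest modulus among the singular points: 5 - (3/2)*sqrt(11).
The factor k**2 + 10*k + 1/4 splits as (k - a)(k - a') with a = -5 - (3/2)*sqrt(11), a' = -5 + (3/2)*sqrt(11). At the order-2 pole a set g(k) = (k - a)^2*f(k) = [k + 20/21] / (k - a')^2.
Order-2 pole: residue = g'(a); g'(-5 - (3/2)*sqrt(11)) = -(170/68607)*sqrt(11), so the residue is -(170/68607)*sqrt(11).
The factor k**2 + 10*k + 1/4 splits as (k - a)(k - a') with a = -5 + (3/2)*sqrt(11), a' = -5 - (3/2)*sqrt(11). At the order-2 pole a set g(k) = (k - a)^2*f(k) = [k + 20/21] / (k - a')^2.
Order-2 pole: residue = g'(a); g'(-5 + (3/2)*sqrt(11)) = (170/68607)*sqrt(11), so the residue is (170/68607)*sqrt(11).
List the singular points by increasing real part (a conjugate pair: the negative imaginary part first).

Radius of convergence at 0: 5 - (3/2)*sqrt(11).
At -5 - (3/2)*sqrt(11): a pole of order 2; residue -(170/68607)*sqrt(11).
At -5 + (3/2)*sqrt(11): a pole of order 2; residue (170/68607)*sqrt(11).


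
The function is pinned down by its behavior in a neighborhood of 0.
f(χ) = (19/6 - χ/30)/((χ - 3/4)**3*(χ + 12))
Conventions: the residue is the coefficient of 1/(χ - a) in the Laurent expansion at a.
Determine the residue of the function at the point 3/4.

At the order-3 pole 3/4 set g(χ) = (χ - (3/4))^3*f(χ) = (19/6 - χ/30)/(χ + 12).
Order-3 pole: residue = g''(a)/2; g''(3/4) = 6848/1989765, so the residue is 3424/1989765.

The residue is 3424/1989765.


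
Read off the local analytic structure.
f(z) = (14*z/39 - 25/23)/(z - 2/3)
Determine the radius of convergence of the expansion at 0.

The radius of convergence is 2/3.

Denominator factor (z - 2/3): pole of order 1 at 2/3, modulus 2/3.
The radius of convergence is the smallest modulus among the singular points: 2/3.


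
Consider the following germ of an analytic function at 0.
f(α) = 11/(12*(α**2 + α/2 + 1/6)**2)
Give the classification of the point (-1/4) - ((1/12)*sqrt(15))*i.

The point is a pole of order 2.

The denominator factor α**2 + α/2 + 1/6 vanishes at (-1/4) - ((1/12)*sqrt(15))*i and appears to the power 2; the numerator there equals 11/12, nonzero, and no other factor vanishes.
Hence a pole whose order is the multiplicity, 2.


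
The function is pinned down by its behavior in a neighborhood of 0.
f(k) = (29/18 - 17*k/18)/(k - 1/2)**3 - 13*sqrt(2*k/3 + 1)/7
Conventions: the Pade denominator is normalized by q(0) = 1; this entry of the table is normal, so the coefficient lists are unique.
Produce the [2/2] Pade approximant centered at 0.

The Pade approximant has numerator coefficients [-929/63, 580287943891/176747422194, -406377437611/39277204932]; denominator coefficients [1, -14018025149/2805514638, 37363953479/5611029276].

Taylor coefficients needed (expand at 0): a_0 = -929/63, a_1 = -4435/63, a_2 = -33251/126, a_3 = -321229/378, a_4 = -11289535/4536.
Write the denominator as Q(k) = 1 + q1*k + q2*k^2. Requiring Q*f - P = O(k^5) with deg P <= 2 kills the coefficients of k^3..k^4 in Q*f:
  k^3: a_3 + q1*a_2 + q2*a_1 = 0, i.e. -321229/378 + (-33251/126)*q1 + (-4435/63)*q2 = 0.
  k^4: a_4 + q1*a_3 + q2*a_2 = 0, i.e. -11289535/4536 + (-321229/378)*q1 + (-33251/126)*q2 = 0.
Solving this linear system: q1 = -14018025149/2805514638, q2 = 37363953479/5611029276.
The numerator is Q*f truncated at degree 2: P0 = a_0 = -929/63; P1 = a_1 + q1*a_0 = 580287943891/176747422194; P2 = a_2 + q1*a_1 + q2*a_0 = -406377437611/39277204932.


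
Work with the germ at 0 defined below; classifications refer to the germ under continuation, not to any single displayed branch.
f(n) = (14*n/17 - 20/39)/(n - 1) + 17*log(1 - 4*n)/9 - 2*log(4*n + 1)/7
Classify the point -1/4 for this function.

The point is a logarithmic branch point.

The term (-2/7)*log(1 - n/(-1/4)) has argument 1 - -1/4/(-1/4) = 0 at -1/4: a logarithmic (infinitely-sheeted) branch point; the remaining terms are analytic or single-valued there.


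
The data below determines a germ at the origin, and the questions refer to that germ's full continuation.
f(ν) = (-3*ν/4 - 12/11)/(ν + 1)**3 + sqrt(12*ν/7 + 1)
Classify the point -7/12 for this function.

The point is an algebraic (square-root) branch point.

The term (1)*sqrt(1 - ν/(-7/12)) has argument 1 - -7/12/(-7/12) = 0 at -7/12: a square-root (algebraic, two-sheeted) branch point; the remaining terms are analytic or single-valued there.


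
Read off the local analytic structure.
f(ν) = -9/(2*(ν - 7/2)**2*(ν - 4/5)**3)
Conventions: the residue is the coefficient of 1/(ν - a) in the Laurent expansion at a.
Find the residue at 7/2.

At the order-2 pole 7/2 set g(ν) = (ν - (7/2))^2*f(ν) = -9/(2*(ν - 4/5)**3).
Order-2 pole: residue = g'(a); g'(7/2) = 5000/19683, so the residue is 5000/19683.

The residue is 5000/19683.


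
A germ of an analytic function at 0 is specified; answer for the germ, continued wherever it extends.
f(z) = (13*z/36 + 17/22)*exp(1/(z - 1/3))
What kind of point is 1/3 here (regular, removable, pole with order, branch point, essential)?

The point is an essential singularity.

The exponent 1/(z - (1/3)) has a pole at 1/3, so exp(1/(z - (1/3))) takes every nonzero value near it: an essential singularity (not a pole of any order).


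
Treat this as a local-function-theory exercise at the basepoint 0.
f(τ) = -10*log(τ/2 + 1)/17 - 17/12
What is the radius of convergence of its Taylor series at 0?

The radius of convergence is 2.

Branch term (-10/17)*log(1 - τ/(-2)): its argument vanishes at τ = -2, a logarithmic branch point, modulus 2.
The radius of convergence is the smallest modulus among the singular points: 2.


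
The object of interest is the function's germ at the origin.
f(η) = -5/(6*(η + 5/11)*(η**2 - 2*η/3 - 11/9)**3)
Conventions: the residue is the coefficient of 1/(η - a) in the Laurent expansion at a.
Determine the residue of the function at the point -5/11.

The residue is 2152446615/934577152.

At the order-1 pole -5/11 set g(η) = (η - (-5/11))*f(η) = -5/(6*(η**2 - 2*η/3 - 11/9)**3).
Simple pole: residue = g(a) at a = -5/11, which is 2152446615/934577152.


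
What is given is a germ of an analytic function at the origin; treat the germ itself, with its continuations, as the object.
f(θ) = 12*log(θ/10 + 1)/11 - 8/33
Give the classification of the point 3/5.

The point is a regular point.

There is no denominator, hence no pole anywhere.
Branch term log(1 - θ/(-10)): argument at 3/5 is 53/50, nonzero, so 3/5 is not its branch point (a point on a principal cut is still regular for the continued germ).
So the germ continues analytically to 3/5.


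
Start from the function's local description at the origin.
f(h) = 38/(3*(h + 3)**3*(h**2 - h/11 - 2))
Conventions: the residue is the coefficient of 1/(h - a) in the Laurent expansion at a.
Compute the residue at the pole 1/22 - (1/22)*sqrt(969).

The factor h**2 - h/11 - 2 splits as (h - a)(h - a') with a = 1/22 - (1/22)*sqrt(969), a' = 1/22 + (1/22)*sqrt(969). At the order-1 pole a set g(h) = (h - a)*f(h) = [38/(3*(h + 3)**3)] / (h - a').
Simple pole: residue = g(a) at a = 1/22 - (1/22)*sqrt(969), which is -251427/512000 - (1362713/78336000)*sqrt(969).

The residue is -251427/512000 - (1362713/78336000)*sqrt(969).


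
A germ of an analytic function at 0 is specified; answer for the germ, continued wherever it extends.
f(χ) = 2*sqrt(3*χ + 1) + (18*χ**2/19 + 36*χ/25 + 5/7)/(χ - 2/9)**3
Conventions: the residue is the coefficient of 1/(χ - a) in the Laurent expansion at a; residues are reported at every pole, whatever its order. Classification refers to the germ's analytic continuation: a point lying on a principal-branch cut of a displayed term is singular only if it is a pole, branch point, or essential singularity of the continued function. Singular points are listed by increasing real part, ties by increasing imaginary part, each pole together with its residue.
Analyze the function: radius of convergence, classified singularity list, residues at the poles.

Radius of convergence at 0: 2/9.
At -1/3: an algebraic (square-root) branch point.
At 2/9: a pole of order 3; residue 18/19.

Denominator factor (χ - 2/9)^3: pole of order 3 at 2/9, modulus 2/9.
Branch term (2)*sqrt(1 - χ/(-1/3)): its argument vanishes at χ = -1/3, a square-root branch point, modulus 1/3.
The radius of convergence is the smallest modulus among the singular points: 2/9.
The branch term is analytic at 2/9 and contributes nothing to the residue; only the rational part matters.
At the order-3 pole 2/9 set g(χ) = (χ - (2/9))^3*(rational part) = 18*χ**2/19 + 36*χ/25 + 5/7.
Order-3 pole: residue = g''(a)/2; g''(2/9) = 36/19, so the residue is 18/19.
List the singular points by increasing real part (a conjugate pair: the negative imaginary part first).


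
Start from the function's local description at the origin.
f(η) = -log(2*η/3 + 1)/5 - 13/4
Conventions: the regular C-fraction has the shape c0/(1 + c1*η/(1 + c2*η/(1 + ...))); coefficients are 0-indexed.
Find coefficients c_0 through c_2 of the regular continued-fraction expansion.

The regular C-fraction coefficients are [-13/4, -8/195, 73/195].

Taylor coefficients (expand at 0): a_0 = -13/4, a_1 = -2/15, a_2 = 2/45.
c0 = a_0 = -13/4. Peel one level at a time: if S = 1 + c*η/S' with S'(0) = 1, then c is the η-coefficient of S and S' = c*η/(S - 1).
S_1 = c0/f = 1 + (-8/195)*η + (584/38025)*η^2 + ...; c1 = -8/195.
S_2 = c1*η/(S_1 - 1) = 1 + (73/195)*η + ...; c2 = 73/195.


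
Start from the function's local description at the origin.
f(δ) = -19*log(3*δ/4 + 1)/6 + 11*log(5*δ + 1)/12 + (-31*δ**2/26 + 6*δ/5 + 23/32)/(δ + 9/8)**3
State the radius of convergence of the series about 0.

Denominator factor (δ + 9/8)^3: pole of order 3 at -9/8, modulus 9/8.
Branch term (-19/6)*log(1 - δ/(-4/3)): its argument vanishes at δ = -4/3, a logarithmic branch point, modulus 4/3.
Branch term (11/12)*log(1 - δ/(-1/5)): its argument vanishes at δ = -1/5, a logarithmic branch point, modulus 1/5.
The radius of convergence is the smallest modulus among the singular points: 1/5.

The radius of convergence is 1/5.


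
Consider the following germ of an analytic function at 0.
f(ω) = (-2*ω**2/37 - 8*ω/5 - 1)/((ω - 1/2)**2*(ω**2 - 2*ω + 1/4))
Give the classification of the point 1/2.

The point is a pole of order 2.

The denominator factor ω - 1/2 vanishes at 1/2 and appears to the power 2; the numerator there equals -671/370, nonzero, and no other factor vanishes.
Hence a pole whose order is the multiplicity, 2.


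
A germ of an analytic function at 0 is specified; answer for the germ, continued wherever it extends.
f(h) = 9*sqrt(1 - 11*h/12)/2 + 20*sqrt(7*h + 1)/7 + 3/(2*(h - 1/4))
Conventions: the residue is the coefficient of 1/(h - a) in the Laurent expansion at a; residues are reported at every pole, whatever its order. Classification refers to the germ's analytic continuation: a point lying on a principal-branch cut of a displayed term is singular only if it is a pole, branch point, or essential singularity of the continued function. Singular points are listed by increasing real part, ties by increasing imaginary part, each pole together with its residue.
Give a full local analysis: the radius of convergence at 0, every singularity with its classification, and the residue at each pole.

Denominator factor (h - 1/4): pole of order 1 at 1/4, modulus 1/4.
Branch term (9/2)*sqrt(1 - h/(12/11)): its argument vanishes at h = 12/11, a square-root branch point, modulus 12/11.
Branch term (20/7)*sqrt(1 - h/(-1/7)): its argument vanishes at h = -1/7, a square-root branch point, modulus 1/7.
The radius of convergence is the smallest modulus among the singular points: 1/7.
The branch terms are analytic at 1/4 and contribute nothing to the residue; only the rational part matters.
At the order-1 pole 1/4 set g(h) = (h - (1/4))*(rational part) = 3/2.
Simple pole: residue = g(a) at a = 1/4, which is 3/2.
List the singular points by increasing real part (a conjugate pair: the negative imaginary part first).

Radius of convergence at 0: 1/7.
At -1/7: an algebraic (square-root) branch point.
At 1/4: a pole of order 1; residue 3/2.
At 12/11: an algebraic (square-root) branch point.


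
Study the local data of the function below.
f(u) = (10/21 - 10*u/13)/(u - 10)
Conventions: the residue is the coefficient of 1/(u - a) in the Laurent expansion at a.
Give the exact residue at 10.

At the order-1 pole 10 set g(u) = (u - (10))*f(u) = 10/21 - 10*u/13.
Simple pole: residue = g(a) at a = 10, which is -1970/273.

The residue is -1970/273.


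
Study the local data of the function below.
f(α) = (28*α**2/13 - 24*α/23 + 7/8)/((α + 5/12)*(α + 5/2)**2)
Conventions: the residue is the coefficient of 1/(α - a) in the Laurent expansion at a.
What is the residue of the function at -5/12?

At the order-1 pole -5/12 set g(α) = (α - (-5/12))*f(α) = (28*α**2/13 - 24*α/23 + 7/8)/(α + 5/2)**2.
Simple pole: residue = g(a) at a = -5/12, which is 72494/186875.

The residue is 72494/186875.


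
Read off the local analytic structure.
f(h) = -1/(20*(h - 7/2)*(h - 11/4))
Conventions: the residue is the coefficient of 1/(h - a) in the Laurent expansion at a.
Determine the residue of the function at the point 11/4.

At the order-1 pole 11/4 set g(h) = (h - (11/4))*f(h) = -1/(20*(h - 7/2)).
Simple pole: residue = g(a) at a = 11/4, which is 1/15.

The residue is 1/15.


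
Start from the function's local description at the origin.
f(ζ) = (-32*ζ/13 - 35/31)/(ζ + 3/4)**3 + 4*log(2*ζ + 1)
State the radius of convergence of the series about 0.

The radius of convergence is 1/2.

Denominator factor (ζ + 3/4)^3: pole of order 3 at -3/4, modulus 3/4.
Branch term (4)*log(1 - ζ/(-1/2)): its argument vanishes at ζ = -1/2, a logarithmic branch point, modulus 1/2.
The radius of convergence is the smallest modulus among the singular points: 1/2.


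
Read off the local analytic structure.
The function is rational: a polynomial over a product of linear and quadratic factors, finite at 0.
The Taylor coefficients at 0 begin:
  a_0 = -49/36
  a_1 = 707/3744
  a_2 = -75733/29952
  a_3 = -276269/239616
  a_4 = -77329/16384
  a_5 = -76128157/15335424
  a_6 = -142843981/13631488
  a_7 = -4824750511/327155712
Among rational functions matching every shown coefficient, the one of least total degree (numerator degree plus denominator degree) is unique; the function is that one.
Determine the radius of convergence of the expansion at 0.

The radius of convergence is -1/2 + (1/2)*sqrt(5).

No rational of total degree below 4 reproduces all 8 coefficients; solving the [1/3] Pade equations on them gives f(ψ) = (14/9 - 16*ψ/39)/((ψ + 8/7)*(ψ**2 + ψ - 1)), whose expansion matches every shown term.
Denominator factor (ψ**2 + ψ - 1): discriminant 5, real irrational roots -1/2 + (1/2)*sqrt(5) and -1/2 - (1/2)*sqrt(5); poles of order 1, moduli -1/2 + (1/2)*sqrt(5) and 1/2 + (1/2)*sqrt(5).
Denominator factor (ψ + 8/7): pole of order 1 at -8/7, modulus 8/7.
The radius of convergence is the smallest modulus among the singular points: -1/2 + (1/2)*sqrt(5).


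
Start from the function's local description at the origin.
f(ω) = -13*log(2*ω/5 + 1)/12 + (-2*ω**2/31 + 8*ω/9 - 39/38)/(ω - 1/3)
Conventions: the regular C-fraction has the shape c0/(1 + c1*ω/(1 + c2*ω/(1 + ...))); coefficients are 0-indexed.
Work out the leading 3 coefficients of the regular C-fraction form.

The regular C-fraction coefficients are [117/38, -1166/585, -1215221/961155].

Taylor coefficients (expand at 0): a_0 = 117/38, a_1 = 583/95, a_2 = 883091/44175.
c0 = a_0 = 117/38. Peel one level at a time: if S = 1 + c*ω/S' with S'(0) = 1, then c is the ω-coefficient of S and S' = c*ω/(S - 1).
S_1 = c0/f = 1 + (-1166/585)*ω + (-26734862/10608975)*ω^2 + ...; c1 = -1166/585.
S_2 = c1*ω/(S_1 - 1) = 1 + (-1215221/961155)*ω + ...; c2 = -1215221/961155.


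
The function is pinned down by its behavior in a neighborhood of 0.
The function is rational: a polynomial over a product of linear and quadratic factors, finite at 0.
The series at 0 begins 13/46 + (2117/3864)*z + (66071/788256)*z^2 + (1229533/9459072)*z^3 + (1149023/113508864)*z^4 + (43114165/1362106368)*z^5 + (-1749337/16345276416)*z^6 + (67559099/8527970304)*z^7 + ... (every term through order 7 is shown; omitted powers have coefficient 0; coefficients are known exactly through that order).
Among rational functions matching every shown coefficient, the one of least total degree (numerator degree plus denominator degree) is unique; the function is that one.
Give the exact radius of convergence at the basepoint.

No rational of total degree below 4 reproduces all 8 coefficients; solving the [2/2] Pade equations on them gives f(z) = (-4*z**2/17 - 16*z/7 - 26/23)/(z**2 - z/3 - 4), whose expansion matches every shown term.
Denominator factor (z**2 - z/3 - 4): discriminant 145/9, real irrational roots 1/6 + (1/6)*sqrt(145) and 1/6 - (1/6)*sqrt(145); poles of order 1, moduli 1/6 + (1/6)*sqrt(145) and -1/6 + (1/6)*sqrt(145).
The radius of convergence is the smallest modulus among the singular points: -1/6 + (1/6)*sqrt(145).

The radius of convergence is -1/6 + (1/6)*sqrt(145).


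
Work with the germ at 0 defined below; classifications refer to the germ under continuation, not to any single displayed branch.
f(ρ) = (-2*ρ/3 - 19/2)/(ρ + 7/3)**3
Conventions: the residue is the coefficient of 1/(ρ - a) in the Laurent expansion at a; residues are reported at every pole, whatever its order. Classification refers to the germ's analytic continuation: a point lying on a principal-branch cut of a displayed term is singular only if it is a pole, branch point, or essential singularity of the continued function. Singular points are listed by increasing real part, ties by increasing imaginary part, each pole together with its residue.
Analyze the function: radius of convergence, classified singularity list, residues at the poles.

Denominator factor (ρ + 7/3)^3: pole of order 3 at -7/3, modulus 7/3.
The radius of convergence is the smallest modulus among the singular points: 7/3.
At the order-3 pole -7/3 set g(ρ) = (ρ - (-7/3))^3*f(ρ) = -2*ρ/3 - 19/2.
Order-3 pole: residue = g''(a)/2; g''(-7/3) = 0, so the residue is 0.

Radius of convergence at 0: 7/3.
At -7/3: a pole of order 3; residue 0.


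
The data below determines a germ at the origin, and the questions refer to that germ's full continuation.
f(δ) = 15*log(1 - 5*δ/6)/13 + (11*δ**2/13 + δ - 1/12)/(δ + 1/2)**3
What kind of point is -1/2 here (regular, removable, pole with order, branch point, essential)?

The point is a pole of order 3.

The denominator factor δ + 1/2 vanishes at -1/2 and appears to the power 3; the numerator there equals -29/78, nonzero, and no other factor vanishes.
The branch terms are analytic at this point.
Hence a pole whose order is the multiplicity, 3.


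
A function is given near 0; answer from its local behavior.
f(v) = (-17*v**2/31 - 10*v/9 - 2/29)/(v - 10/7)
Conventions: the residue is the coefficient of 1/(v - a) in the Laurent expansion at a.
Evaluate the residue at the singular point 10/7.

The residue is -1100342/396459.

At the order-1 pole 10/7 set g(v) = (v - (10/7))*f(v) = -17*v**2/31 - 10*v/9 - 2/29.
Simple pole: residue = g(a) at a = 10/7, which is -1100342/396459.


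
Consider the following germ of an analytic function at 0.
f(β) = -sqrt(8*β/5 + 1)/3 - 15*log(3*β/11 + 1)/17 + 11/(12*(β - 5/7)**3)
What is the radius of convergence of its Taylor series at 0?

Denominator factor (β - 5/7)^3: pole of order 3 at 5/7, modulus 5/7.
Branch term (-1/3)*sqrt(1 - β/(-5/8)): its argument vanishes at β = -5/8, a square-root branch point, modulus 5/8.
Branch term (-15/17)*log(1 - β/(-11/3)): its argument vanishes at β = -11/3, a logarithmic branch point, modulus 11/3.
The radius of convergence is the smallest modulus among the singular points: 5/8.

The radius of convergence is 5/8.


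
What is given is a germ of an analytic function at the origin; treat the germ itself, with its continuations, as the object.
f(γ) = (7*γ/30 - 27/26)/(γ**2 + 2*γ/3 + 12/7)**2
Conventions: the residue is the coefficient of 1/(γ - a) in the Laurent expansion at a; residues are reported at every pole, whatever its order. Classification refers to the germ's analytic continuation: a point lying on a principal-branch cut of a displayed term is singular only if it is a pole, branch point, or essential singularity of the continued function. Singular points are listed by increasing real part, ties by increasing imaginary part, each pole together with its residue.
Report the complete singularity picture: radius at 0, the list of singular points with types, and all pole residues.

Radius of convergence at 0: (2/7)*sqrt(21).
At (-1/3) - ((1/21)*sqrt(707))*i: a pole of order 2; residue -((13713/2652260)*sqrt(707))*i.
At (-1/3) + ((1/21)*sqrt(707))*i: a pole of order 2; residue ((13713/2652260)*sqrt(707))*i.

Denominator factor (γ**2 + 2*γ/3 + 12/7)^2: discriminant -404/63, complex-conjugate roots (-1/3) + ((1/21)*sqrt(707))*i and (-1/3) - ((1/21)*sqrt(707))*i; poles of order 2, moduli (2/7)*sqrt(21) and (2/7)*sqrt(21).
The radius of convergence is the smallest modulus among the singular points: (2/7)*sqrt(21).
The factor γ**2 + 2*γ/3 + 12/7 splits as (γ - a)(γ - a') with a = (-1/3) - ((1/21)*sqrt(707))*i, a' = (-1/3) + ((1/21)*sqrt(707))*i. At the order-2 pole a set g(γ) = (γ - a)^2*f(γ) = [7*γ/30 - 27/26] / (γ - a')^2.
Order-2 pole: residue = g'(a); g'((-1/3) - ((1/21)*sqrt(707))*i) = -((13713/2652260)*sqrt(707))*i, so the residue is -((13713/2652260)*sqrt(707))*i.
The factor γ**2 + 2*γ/3 + 12/7 splits as (γ - a)(γ - a') with a = (-1/3) + ((1/21)*sqrt(707))*i, a' = (-1/3) - ((1/21)*sqrt(707))*i. At the order-2 pole a set g(γ) = (γ - a)^2*f(γ) = [7*γ/30 - 27/26] / (γ - a')^2.
Order-2 pole: residue = g'(a); g'((-1/3) + ((1/21)*sqrt(707))*i) = ((13713/2652260)*sqrt(707))*i, so the residue is ((13713/2652260)*sqrt(707))*i.
List the singular points by increasing real part (a conjugate pair: the negative imaginary part first).


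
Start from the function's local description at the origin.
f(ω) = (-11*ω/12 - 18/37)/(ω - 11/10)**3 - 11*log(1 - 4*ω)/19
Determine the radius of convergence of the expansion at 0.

Denominator factor (ω - 11/10)^3: pole of order 3 at 11/10, modulus 11/10.
Branch term (-11/19)*log(1 - ω/(1/4)): its argument vanishes at ω = 1/4, a logarithmic branch point, modulus 1/4.
The radius of convergence is the smallest modulus among the singular points: 1/4.

The radius of convergence is 1/4.


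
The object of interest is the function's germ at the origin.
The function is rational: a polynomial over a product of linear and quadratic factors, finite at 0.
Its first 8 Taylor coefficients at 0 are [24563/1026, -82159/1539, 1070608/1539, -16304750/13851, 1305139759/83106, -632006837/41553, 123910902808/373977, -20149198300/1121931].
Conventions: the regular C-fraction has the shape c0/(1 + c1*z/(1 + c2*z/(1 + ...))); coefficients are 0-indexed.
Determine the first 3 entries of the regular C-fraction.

The regular C-fraction coefficients are [24563/1026, 194/87, 91150/8439].


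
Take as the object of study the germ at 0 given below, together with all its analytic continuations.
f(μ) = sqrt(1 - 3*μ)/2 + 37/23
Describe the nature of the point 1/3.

The term (1/2)*sqrt(1 - μ/(1/3)) has argument 1 - 1/3/(1/3) = 0 at 1/3: a square-root (algebraic, two-sheeted) branch point; the remaining terms are analytic or single-valued there.

The point is an algebraic (square-root) branch point.


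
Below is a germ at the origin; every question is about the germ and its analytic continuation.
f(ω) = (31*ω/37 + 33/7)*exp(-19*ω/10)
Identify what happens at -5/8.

The point is a regular point.

There is no denominator, hence no pole anywhere.
The factor exp(-19*ω/10) is entire.
So the germ continues analytically to -5/8.


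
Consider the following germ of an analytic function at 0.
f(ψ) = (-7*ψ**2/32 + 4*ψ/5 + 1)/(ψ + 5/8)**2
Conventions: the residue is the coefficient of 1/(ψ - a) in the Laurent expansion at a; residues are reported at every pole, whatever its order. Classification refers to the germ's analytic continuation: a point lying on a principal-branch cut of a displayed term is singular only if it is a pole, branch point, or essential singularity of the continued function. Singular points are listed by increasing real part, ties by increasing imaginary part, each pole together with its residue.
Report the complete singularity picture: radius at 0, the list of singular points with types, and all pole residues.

Radius of convergence at 0: 5/8.
At -5/8: a pole of order 2; residue 687/640.

Denominator factor (ψ + 5/8)^2: pole of order 2 at -5/8, modulus 5/8.
The radius of convergence is the smallest modulus among the singular points: 5/8.
At the order-2 pole -5/8 set g(ψ) = (ψ - (-5/8))^2*f(ψ) = -7*ψ**2/32 + 4*ψ/5 + 1.
Order-2 pole: residue = g'(a); g'(-5/8) = 687/640, so the residue is 687/640.


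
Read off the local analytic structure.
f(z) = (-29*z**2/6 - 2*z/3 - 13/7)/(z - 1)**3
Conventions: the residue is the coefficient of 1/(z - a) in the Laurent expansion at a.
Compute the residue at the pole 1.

At the order-3 pole 1 set g(z) = (z - (1))^3*f(z) = -29*z**2/6 - 2*z/3 - 13/7.
Order-3 pole: residue = g''(a)/2; g''(1) = -29/3, so the residue is -29/6.

The residue is -29/6.


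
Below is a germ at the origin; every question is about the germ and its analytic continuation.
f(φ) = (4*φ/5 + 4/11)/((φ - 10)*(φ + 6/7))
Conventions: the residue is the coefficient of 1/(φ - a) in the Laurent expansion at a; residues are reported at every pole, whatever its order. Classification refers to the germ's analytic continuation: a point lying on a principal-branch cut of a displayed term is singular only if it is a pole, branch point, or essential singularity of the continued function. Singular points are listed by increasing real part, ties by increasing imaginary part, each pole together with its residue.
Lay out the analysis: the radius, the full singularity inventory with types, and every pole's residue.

Denominator factor (φ + 6/7): pole of order 1 at -6/7, modulus 6/7.
Denominator factor (φ - 10): pole of order 1 at 10, modulus 10.
The radius of convergence is the smallest modulus among the singular points: 6/7.
At the order-1 pole -6/7 set g(φ) = (φ - (-6/7))*f(φ) = (4*φ/5 + 4/11)/(φ - 10).
Simple pole: residue = g(a) at a = -6/7, which is 31/1045.
At the order-1 pole 10 set g(φ) = (φ - (10))*f(φ) = (4*φ/5 + 4/11)/(φ + 6/7).
Simple pole: residue = g(a) at a = 10, which is 161/209.
List the singular points by increasing real part (a conjugate pair: the negative imaginary part first).

Radius of convergence at 0: 6/7.
At -6/7: a pole of order 1; residue 31/1045.
At 10: a pole of order 1; residue 161/209.


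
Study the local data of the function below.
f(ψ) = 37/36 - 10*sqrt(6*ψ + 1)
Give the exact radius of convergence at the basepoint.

The radius of convergence is 1/6.

Branch term (-10)*sqrt(1 - ψ/(-1/6)): its argument vanishes at ψ = -1/6, a square-root branch point, modulus 1/6.
The radius of convergence is the smallest modulus among the singular points: 1/6.


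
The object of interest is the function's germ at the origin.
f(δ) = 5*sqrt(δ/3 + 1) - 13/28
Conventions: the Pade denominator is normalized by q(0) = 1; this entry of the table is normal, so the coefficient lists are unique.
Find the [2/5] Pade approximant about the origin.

The Pade approximant has numerator coefficients [127/28, 25362708563/10377459708, 1241434569/3953317984]; denominator coefficients [1, 43870933/123541187, 24525283/1270709352, -23325/35297482, 646025/15248512224, -662015/274473220032].

Taylor coefficients needed (expand at 0): a_0 = 127/28, a_1 = 5/6, a_2 = -5/72, a_3 = 5/432, a_4 = -25/10368, a_5 = 35/62208, a_6 = -35/248832, a_7 = 55/1492992.
Write the denominator as Q(δ) = 1 + q1*δ + q2*δ^2 + q3*δ^3 + q4*δ^4 + q5*δ^5. Requiring Q*f - P = O(δ^8) with deg P <= 2 kills the coefficients of δ^3..δ^7 in Q*f:
  δ^3: a_3 + q1*a_2 + q2*a_1 + q3*a_0 = 0, i.e. 5/432 + (-5/72)*q1 + (5/6)*q2 + (127/28)*q3 = 0.
  δ^4: a_4 + q1*a_3 + q2*a_2 + q3*a_1 + q4*a_0 = 0, i.e. -25/10368 + (5/432)*q1 + (-5/72)*q2 + (5/6)*q3 + (127/28)*q4 = 0.
  δ^5: a_5 + q1*a_4 + q2*a_3 + q3*a_2 + q4*a_1 + q5*a_0 = 0, i.e. 35/62208 + (-25/10368)*q1 + (5/432)*q2 + (-5/72)*q3 + (5/6)*q4 + (127/28)*q5 = 0.
  δ^6: a_6 + q1*a_5 + q2*a_4 + q3*a_3 + q4*a_2 + q5*a_1 = 0, i.e. -35/248832 + (35/62208)*q1 + (-25/10368)*q2 + (5/432)*q3 + (-5/72)*q4 + (5/6)*q5 = 0.
  δ^7: a_7 + q1*a_6 + q2*a_5 + q3*a_4 + q4*a_3 + q5*a_2 = 0, i.e. 55/1492992 + (-35/248832)*q1 + (35/62208)*q2 + (-25/10368)*q3 + (5/432)*q4 + (-5/72)*q5 = 0.
Solving this linear system: q1 = 43870933/123541187, q2 = 24525283/1270709352, q3 = -23325/35297482, q4 = 646025/15248512224, q5 = -662015/274473220032.
The numerator is Q*f truncated at degree 2: P0 = a_0 = 127/28; P1 = a_1 + q1*a_0 = 25362708563/10377459708; P2 = a_2 + q1*a_1 + q2*a_0 = 1241434569/3953317984.


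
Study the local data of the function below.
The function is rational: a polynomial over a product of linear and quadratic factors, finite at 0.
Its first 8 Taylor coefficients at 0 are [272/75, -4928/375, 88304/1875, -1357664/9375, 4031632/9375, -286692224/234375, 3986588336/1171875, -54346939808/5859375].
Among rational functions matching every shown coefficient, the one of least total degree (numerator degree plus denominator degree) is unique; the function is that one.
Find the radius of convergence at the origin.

The radius of convergence is 5/12.

No rational of total degree below 5 reproduces all 8 coefficients; solving the [1/4] Pade equations on them gives f(φ) = (17/27 - 14*φ/27)/((φ - 1)**2*(φ + 5/12)**2), whose expansion matches every shown term.
Denominator factor (φ + 5/12)^2: pole of order 2 at -5/12, modulus 5/12.
Denominator factor (φ - 1)^2: pole of order 2 at 1, modulus 1.
The radius of convergence is the smallest modulus among the singular points: 5/12.


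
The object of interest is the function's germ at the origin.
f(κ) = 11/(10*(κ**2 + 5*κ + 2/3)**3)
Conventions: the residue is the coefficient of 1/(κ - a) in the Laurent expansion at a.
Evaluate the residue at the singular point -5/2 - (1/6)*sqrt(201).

The residue is -(297/1503815)*sqrt(201).

The factor κ**2 + 5*κ + 2/3 splits as (κ - a)(κ - a') with a = -5/2 - (1/6)*sqrt(201), a' = -5/2 + (1/6)*sqrt(201). At the order-3 pole a set g(κ) = (κ - a)^3*f(κ) = [11/10] / (κ - a')^3.
Order-3 pole: residue = g''(a)/2; g''(-5/2 - (1/6)*sqrt(201)) = -(594/1503815)*sqrt(201), so the residue is -(297/1503815)*sqrt(201).


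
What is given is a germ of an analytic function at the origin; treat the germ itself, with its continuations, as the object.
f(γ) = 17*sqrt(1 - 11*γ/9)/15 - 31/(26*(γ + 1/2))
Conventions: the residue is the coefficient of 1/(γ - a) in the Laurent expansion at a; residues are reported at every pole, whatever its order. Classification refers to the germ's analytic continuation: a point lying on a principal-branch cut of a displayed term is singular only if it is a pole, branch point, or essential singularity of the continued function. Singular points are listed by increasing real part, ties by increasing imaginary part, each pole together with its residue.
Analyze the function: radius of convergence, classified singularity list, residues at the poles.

Radius of convergence at 0: 1/2.
At -1/2: a pole of order 1; residue -31/26.
At 9/11: an algebraic (square-root) branch point.

Denominator factor (γ + 1/2): pole of order 1 at -1/2, modulus 1/2.
Branch term (17/15)*sqrt(1 - γ/(9/11)): its argument vanishes at γ = 9/11, a square-root branch point, modulus 9/11.
The radius of convergence is the smallest modulus among the singular points: 1/2.
The branch term is analytic at -1/2 and contributes nothing to the residue; only the rational part matters.
At the order-1 pole -1/2 set g(γ) = (γ - (-1/2))*(rational part) = -31/26.
Simple pole: residue = g(a) at a = -1/2, which is -31/26.
List the singular points by increasing real part (a conjugate pair: the negative imaginary part first).
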